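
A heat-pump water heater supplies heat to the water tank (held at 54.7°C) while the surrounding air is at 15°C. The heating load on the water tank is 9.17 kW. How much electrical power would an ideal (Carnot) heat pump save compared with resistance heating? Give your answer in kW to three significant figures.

8.06 kW

In absolute terms T_C = 288.15 K and T_H = 327.85 K, so ΔT = 39.70 K.
COP_Carnot = T_H/ΔT = 327.85/39.70 = 8.258.
Resistance heating needs Ẇ_res = Q̇_H = 9.170 kW; the reversible heat pump needs only Ẇ_hp = Q̇_H/COP = 1.110 kW.
Saving = 9.170 − 1.110 = 8.060 kW.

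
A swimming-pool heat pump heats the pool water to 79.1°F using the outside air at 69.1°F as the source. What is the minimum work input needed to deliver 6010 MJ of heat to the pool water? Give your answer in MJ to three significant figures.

112 MJ

In absolute terms T_C = 293.76 K and T_H = 299.32 K, so ΔT = 5.556 K.
The reversible limit is COP_HP = T_H/ΔT = 53.88, so W_min = Q_H/COP = Q_H·ΔT/T_H.
W_min = 6010 × 5.556/299.32 = 111.6 MJ.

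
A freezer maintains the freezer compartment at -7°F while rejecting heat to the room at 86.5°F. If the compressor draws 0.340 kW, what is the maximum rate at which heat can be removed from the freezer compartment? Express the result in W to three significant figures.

1650 W

In absolute terms T_C = 251.48 K and T_H = 303.43 K, so ΔT = 51.94 K.
COP_Carnot = T_C/ΔT = 251.48/51.94 = 4.841.
Q̇_max = COP_Carnot × Ẇ = 4.841 × 0.3400 kW = 1.646 kW = 1646 W.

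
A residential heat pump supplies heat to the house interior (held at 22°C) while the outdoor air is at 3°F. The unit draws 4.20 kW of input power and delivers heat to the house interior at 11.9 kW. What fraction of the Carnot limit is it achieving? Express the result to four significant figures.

COP_actual = Q̇_H/Ẇ = 11.90/4.200 = 2.833.
In absolute terms T_C = 257.04 K and T_H = 295.15 K, so ΔT = 38.11 K.
COP_Carnot = T_H/ΔT = 295.15/38.11 = 7.744.
η_II = COP_actual/COP_Carnot = 2.833/7.744 = 0.3659.

0.3659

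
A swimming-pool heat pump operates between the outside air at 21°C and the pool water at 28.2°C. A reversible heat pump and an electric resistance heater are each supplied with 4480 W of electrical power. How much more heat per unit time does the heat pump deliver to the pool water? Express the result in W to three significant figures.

183000 W

In absolute terms T_C = 294.15 K and T_H = 301.35 K, so ΔT = 7.200 K.
COP_Carnot = T_H/ΔT = 301.35/7.200 = 41.85.
The heat pump delivers Q̇_H = COP × Ẇ = 187500 W; the resistance heater delivers Ẇ = 4480 W.
Extra = (COP − 1)·Ẇ = 183000 W.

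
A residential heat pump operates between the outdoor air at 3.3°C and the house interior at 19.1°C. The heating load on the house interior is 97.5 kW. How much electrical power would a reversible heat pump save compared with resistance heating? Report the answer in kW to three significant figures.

In absolute terms T_C = 276.45 K and T_H = 292.25 K, so ΔT = 15.80 K.
COP_Carnot = T_H/ΔT = 292.25/15.80 = 18.50.
Resistance heating needs Ẇ_res = Q̇_H = 97.50 kW; the reversible heat pump needs only Ẇ_hp = Q̇_H/COP = 5.271 kW.
Saving = 97.50 − 5.271 = 92.23 kW.

92.2 kW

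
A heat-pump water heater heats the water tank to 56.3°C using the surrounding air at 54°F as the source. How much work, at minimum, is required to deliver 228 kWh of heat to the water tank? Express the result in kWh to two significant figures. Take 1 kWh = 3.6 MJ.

In absolute terms T_C = 285.37 K and T_H = 329.45 K, so ΔT = 44.08 K.
The reversible limit is COP_HP = T_H/ΔT = 7.474, so W_min = Q_H/COP = Q_H·ΔT/T_H.
W_min = 228.0 × 44.08/329.45 = 30.50 kWh.

31 kWh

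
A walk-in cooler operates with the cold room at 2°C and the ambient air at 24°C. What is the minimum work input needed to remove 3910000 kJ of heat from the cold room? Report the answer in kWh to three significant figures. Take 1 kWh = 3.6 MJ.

86.8 kWh

In absolute terms T_C = 275.15 K and T_H = 297.15 K, so ΔT = 22.00 K.
The reversible limit is COP_R = T_C/ΔT = 12.51, so W_min = Q_C/COP = Q_C·ΔT/T_C.
W_min = 3910000 × 22.00/275.15 = 312600 kJ = 86.84 kWh.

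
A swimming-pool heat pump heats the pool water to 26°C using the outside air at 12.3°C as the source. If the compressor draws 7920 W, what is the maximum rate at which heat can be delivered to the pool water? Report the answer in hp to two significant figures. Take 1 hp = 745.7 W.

230 hp

In absolute terms T_C = 285.45 K and T_H = 299.15 K, so ΔT = 13.70 K.
COP_Carnot = T_H/ΔT = 299.15/13.70 = 21.84.
Q̇_max = COP_Carnot × Ẇ = 21.84 × 7920 W = 172900 W = 231.9 hp.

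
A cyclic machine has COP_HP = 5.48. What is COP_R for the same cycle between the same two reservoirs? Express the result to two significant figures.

Since Q_H = Q_C + W for any cycle, COP_R = Q_C/W = Q_H/W − 1.
COP_R = 5.48 − 1 = 4.48.

4.5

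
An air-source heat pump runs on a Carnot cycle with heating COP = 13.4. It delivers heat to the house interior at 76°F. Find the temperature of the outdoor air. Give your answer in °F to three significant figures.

COP_HP = T_H/(T_H − T_C) gives T_H − T_C = T_H/COP.
With T_H = 297.59 K, T_C = 297.59 × (1 − 1/13.4) = 275.39 K.
Converting, 275.39 K = 36.02°F.

36.0 °F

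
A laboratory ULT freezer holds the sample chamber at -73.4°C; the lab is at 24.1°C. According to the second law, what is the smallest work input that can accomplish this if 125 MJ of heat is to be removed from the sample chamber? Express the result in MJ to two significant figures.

In absolute terms T_C = 199.75 K and T_H = 297.25 K, so ΔT = 97.50 K.
The reversible limit is COP_R = T_C/ΔT = 2.049, so W_min = Q_C/COP = Q_C·ΔT/T_C.
W_min = 125.0 × 97.50/199.75 = 61.01 MJ.

61 MJ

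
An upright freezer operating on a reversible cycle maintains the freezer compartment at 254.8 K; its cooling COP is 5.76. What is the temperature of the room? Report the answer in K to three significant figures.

299 K

COP_R = T_C/(T_H − T_C) gives T_H − T_C = T_C/COP.
With T_C = 254.80 K, T_H = 254.80 × (1 + 1/5.76) = 299.04 K.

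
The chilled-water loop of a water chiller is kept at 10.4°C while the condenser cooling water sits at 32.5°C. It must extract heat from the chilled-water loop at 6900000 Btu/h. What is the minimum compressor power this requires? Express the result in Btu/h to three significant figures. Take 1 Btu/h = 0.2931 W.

538000 Btu/h

In absolute terms T_C = 283.55 K and T_H = 305.65 K, so ΔT = 22.10 K.
COP_Carnot = T_C/ΔT = 283.55/22.10 = 12.83.
Ẇ_min = Q̇/COP_Carnot = 6900000/12.83 = 537800 Btu/h.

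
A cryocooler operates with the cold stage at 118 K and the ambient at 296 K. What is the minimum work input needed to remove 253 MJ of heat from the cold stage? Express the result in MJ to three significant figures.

382 MJ

The reservoir spacing is ΔT = 296 − 118 = 178.0 K.
The reversible limit is COP_R = T_C/ΔT = 0.6629, so W_min = Q_C/COP = Q_C·ΔT/T_C.
W_min = 253.0 × 178.0/118.00 = 381.6 MJ.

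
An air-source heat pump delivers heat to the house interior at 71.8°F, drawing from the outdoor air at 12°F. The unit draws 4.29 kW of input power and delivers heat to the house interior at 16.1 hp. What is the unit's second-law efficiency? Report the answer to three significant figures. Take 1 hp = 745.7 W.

Converting, Q̇_H = 16.10 hp = 12.01 kW, so COP_actual = Q̇_H/Ẇ = 12.01/4.290 = 2.799.
In absolute terms T_C = 262.04 K and T_H = 295.26 K, so ΔT = 33.22 K.
COP_Carnot = T_H/ΔT = 295.26/33.22 = 8.887.
η_II = COP_actual/COP_Carnot = 2.799/8.887 = 0.3149.

0.315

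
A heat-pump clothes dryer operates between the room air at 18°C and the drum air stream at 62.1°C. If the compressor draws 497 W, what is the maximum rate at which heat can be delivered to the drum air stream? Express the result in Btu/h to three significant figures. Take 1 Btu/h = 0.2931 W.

12900 Btu/h

In absolute terms T_C = 291.15 K and T_H = 335.25 K, so ΔT = 44.10 K.
COP_Carnot = T_H/ΔT = 335.25/44.10 = 7.602.
Q̇_max = COP_Carnot × Ẇ = 7.602 × 497.0 W = 3778 W = 12890 Btu/h.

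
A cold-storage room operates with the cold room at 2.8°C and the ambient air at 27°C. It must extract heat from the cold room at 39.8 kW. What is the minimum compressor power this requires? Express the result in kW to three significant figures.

3.49 kW

In absolute terms T_C = 275.95 K and T_H = 300.15 K, so ΔT = 24.20 K.
COP_Carnot = T_C/ΔT = 275.95/24.20 = 11.40.
Ẇ_min = Q̇/COP_Carnot = 39.80/11.40 = 3.490 kW.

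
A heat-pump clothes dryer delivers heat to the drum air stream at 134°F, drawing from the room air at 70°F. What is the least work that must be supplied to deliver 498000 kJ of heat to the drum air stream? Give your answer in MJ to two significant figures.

In absolute terms T_C = 294.26 K and T_H = 329.82 K, so ΔT = 35.56 K.
The reversible limit is COP_HP = T_H/ΔT = 9.276, so W_min = Q_H/COP = Q_H·ΔT/T_H.
W_min = 498000 × 35.56/329.82 = 53690 kJ = 53.69 MJ.

54 MJ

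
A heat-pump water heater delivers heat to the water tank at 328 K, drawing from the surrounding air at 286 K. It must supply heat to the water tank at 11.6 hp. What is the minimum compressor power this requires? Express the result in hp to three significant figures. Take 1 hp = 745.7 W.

1.49 hp

The reservoir spacing is ΔT = 328 − 286 = 42.00 K.
COP_Carnot = T_H/ΔT = 328.00/42.00 = 7.810.
Ẇ_min = Q̇/COP_Carnot = 11.60/7.810 = 1.485 hp.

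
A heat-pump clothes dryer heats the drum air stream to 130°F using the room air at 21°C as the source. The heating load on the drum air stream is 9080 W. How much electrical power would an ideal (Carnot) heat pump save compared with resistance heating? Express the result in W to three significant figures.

8150 W

In absolute terms T_C = 294.15 K and T_H = 327.59 K, so ΔT = 33.44 K.
COP_Carnot = T_H/ΔT = 327.59/33.44 = 9.795.
Resistance heating needs Ẇ_res = Q̇_H = 9080 W; the reversible heat pump needs only Ẇ_hp = Q̇_H/COP = 927.0 W.
Saving = 9080 − 927.0 = 8153 W.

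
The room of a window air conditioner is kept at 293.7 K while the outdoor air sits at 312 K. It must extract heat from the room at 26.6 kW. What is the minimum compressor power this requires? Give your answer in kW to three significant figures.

1.66 kW

The reservoir spacing is ΔT = 312 − 293.7 = 18.30 K.
COP_Carnot = T_C/ΔT = 293.70/18.30 = 16.05.
Ẇ_min = Q̇/COP_Carnot = 26.60/16.05 = 1.657 kW.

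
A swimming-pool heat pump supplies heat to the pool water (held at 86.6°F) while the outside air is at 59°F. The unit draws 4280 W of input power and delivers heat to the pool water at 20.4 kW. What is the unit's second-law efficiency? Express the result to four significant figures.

0.2408

Converting, Q̇_H = 20.40 kW = 20400 W, so COP_actual = Q̇_H/Ẇ = 20400/4280 = 4.766.
In absolute terms T_C = 288.15 K and T_H = 303.48 K, so ΔT = 15.33 K.
COP_Carnot = T_H/ΔT = 303.48/15.33 = 19.79.
η_II = COP_actual/COP_Carnot = 4.766/19.79 = 0.2408.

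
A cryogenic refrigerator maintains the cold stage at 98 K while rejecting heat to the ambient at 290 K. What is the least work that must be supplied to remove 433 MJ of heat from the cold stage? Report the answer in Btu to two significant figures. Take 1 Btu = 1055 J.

The reservoir spacing is ΔT = 290 − 98 = 192.0 K.
The reversible limit is COP_R = T_C/ΔT = 0.5104, so W_min = Q_C/COP = Q_C·ΔT/T_C.
W_min = 433.0 × 192.0/98.00 = 848.3 MJ = 804100 Btu.

800000 Btu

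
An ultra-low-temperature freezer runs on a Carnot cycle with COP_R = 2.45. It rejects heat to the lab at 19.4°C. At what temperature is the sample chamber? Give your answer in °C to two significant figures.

For a Carnot refrigerator COP_R = T_C/(T_H − T_C), so T_C = COP·T_H/(1 + COP).
With T_H = 292.55 K, T_C = 2.45 × 292.55/3.450 = 207.75 K.
Converting, 207.75 K = -65.40°C.

-65 °C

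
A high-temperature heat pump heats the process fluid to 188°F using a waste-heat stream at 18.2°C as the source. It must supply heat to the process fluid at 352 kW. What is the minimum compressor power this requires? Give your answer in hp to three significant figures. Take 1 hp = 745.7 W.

In absolute terms T_C = 291.35 K and T_H = 359.82 K, so ΔT = 68.47 K.
COP_Carnot = T_H/ΔT = 359.82/68.47 = 5.255.
Ẇ_min = Q̇/COP_Carnot = 352.0/5.255 = 66.98 kW = 89.82 hp.

89.8 hp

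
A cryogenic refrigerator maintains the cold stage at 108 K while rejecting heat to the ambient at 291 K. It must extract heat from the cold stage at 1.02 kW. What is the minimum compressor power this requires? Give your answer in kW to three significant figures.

The reservoir spacing is ΔT = 291 − 108 = 183.0 K.
COP_Carnot = T_C/ΔT = 108.00/183.0 = 0.5902.
Ẇ_min = Q̇/COP_Carnot = 1.020/0.5902 = 1.728 kW.

1.73 kW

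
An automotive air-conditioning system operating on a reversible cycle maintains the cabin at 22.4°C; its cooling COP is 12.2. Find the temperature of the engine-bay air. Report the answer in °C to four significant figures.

COP_R = T_C/(T_H − T_C) gives T_H − T_C = T_C/COP.
With T_C = 295.55 K, T_H = 295.55 × (1 + 1/12.2) = 319.78 K.
Converting, 319.78 K = 46.63°C.

46.63 °C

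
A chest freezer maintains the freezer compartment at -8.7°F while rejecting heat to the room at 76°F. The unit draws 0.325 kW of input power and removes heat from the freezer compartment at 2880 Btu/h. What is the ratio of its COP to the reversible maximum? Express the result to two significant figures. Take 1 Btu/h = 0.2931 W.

0.49

Converting, Q̇_C = 2880 Btu/h = 0.8441 kW, so COP_actual = Q̇_C/Ẇ = 0.8441/0.3250 = 2.597.
In absolute terms T_C = 250.54 K and T_H = 297.59 K, so ΔT = 47.06 K.
COP_Carnot = T_C/ΔT = 250.54/47.06 = 5.324.
η_II = COP_actual/COP_Carnot = 2.597/5.324 = 0.4878.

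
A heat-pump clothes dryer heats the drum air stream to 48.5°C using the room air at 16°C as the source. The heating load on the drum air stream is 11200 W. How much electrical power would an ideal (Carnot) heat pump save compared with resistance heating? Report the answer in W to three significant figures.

10100 W

In absolute terms T_C = 289.15 K and T_H = 321.65 K, so ΔT = 32.50 K.
COP_Carnot = T_H/ΔT = 321.65/32.50 = 9.897.
Resistance heating needs Ẇ_res = Q̇_H = 11200 W; the reversible heat pump needs only Ẇ_hp = Q̇_H/COP = 1132 W.
Saving = 11200 − 1132 = 10070 W.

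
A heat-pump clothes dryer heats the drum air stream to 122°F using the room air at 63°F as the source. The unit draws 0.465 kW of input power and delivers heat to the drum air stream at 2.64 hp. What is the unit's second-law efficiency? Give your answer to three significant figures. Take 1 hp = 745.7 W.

0.429

Converting, Q̇_H = 2.640 hp = 1.969 kW, so COP_actual = Q̇_H/Ẇ = 1.969/0.4650 = 4.234.
In absolute terms T_C = 290.37 K and T_H = 323.15 K, so ΔT = 32.78 K.
COP_Carnot = T_H/ΔT = 323.15/32.78 = 9.859.
η_II = COP_actual/COP_Carnot = 4.234/9.859 = 0.4294.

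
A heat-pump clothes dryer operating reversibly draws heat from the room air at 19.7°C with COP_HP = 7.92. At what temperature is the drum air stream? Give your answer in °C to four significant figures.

62.02 °C

COP_HP = T_H/(T_H − T_C) rearranges to T_H = COP·T_C/(COP − 1).
With T_C = 292.85 K, T_H = 7.92 × 292.85/6.920 = 335.17 K.
Converting, 335.17 K = 62.02°C.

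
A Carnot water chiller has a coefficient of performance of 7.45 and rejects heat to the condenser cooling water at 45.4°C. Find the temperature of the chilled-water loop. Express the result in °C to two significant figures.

7.7 °C

For a Carnot refrigerator COP_R = T_C/(T_H − T_C), so T_C = COP·T_H/(1 + COP).
With T_H = 318.55 K, T_C = 7.45 × 318.55/8.450 = 280.85 K.
Converting, 280.85 K = 7.70°C.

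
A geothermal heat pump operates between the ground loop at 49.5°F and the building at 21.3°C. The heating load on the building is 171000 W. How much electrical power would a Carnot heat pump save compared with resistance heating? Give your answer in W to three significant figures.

164000 W

In absolute terms T_C = 282.87 K and T_H = 294.45 K, so ΔT = 11.58 K.
COP_Carnot = T_H/ΔT = 294.45/11.58 = 25.43.
Resistance heating needs Ẇ_res = Q̇_H = 171000 W; the reversible heat pump needs only Ẇ_hp = Q̇_H/COP = 6724 W.
Saving = 171000 − 6724 = 164300 W.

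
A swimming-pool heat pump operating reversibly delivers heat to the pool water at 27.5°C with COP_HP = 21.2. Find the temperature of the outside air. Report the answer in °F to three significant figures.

COP_HP = T_H/(T_H − T_C) gives T_H − T_C = T_H/COP.
With T_H = 300.65 K, T_C = 300.65 × (1 − 1/21.2) = 286.47 K.
Converting, 286.47 K = 55.97°F.

56.0 °F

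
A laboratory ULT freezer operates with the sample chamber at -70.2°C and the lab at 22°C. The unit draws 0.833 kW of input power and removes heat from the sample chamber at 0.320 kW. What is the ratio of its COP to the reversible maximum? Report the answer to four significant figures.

0.1745

COP_actual = Q̇_C/Ẇ = 0.3200/0.8330 = 0.3842.
In absolute terms T_C = 202.95 K and T_H = 295.15 K, so ΔT = 92.20 K.
COP_Carnot = T_C/ΔT = 202.95/92.20 = 2.201.
η_II = COP_actual/COP_Carnot = 0.3842/2.201 = 0.1745.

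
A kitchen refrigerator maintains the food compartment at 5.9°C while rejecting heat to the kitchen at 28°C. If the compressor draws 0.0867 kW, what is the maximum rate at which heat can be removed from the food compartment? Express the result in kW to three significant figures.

1.09 kW

In absolute terms T_C = 279.05 K and T_H = 301.15 K, so ΔT = 22.10 K.
COP_Carnot = T_C/ΔT = 279.05/22.10 = 12.63.
Q̇_max = COP_Carnot × Ẇ = 12.63 × 0.08670 kW = 1.095 kW.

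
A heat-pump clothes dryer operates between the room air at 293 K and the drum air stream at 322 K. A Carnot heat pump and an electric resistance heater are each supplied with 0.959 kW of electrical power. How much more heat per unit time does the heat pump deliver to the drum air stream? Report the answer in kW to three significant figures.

9.69 kW

The reservoir spacing is ΔT = 322 − 293 = 29.00 K.
COP_Carnot = T_H/ΔT = 322.00/29.00 = 11.10.
The heat pump delivers Q̇_H = COP × Ẇ = 10.65 kW; the resistance heater delivers Ẇ = 0.9590 kW.
Extra = (COP − 1)·Ẇ = 9.689 kW.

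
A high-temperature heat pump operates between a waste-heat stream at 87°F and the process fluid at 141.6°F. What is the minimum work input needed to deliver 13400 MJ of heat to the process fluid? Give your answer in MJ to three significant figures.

In absolute terms T_C = 303.71 K and T_H = 334.04 K, so ΔT = 30.33 K.
The reversible limit is COP_HP = T_H/ΔT = 11.01, so W_min = Q_H/COP = Q_H·ΔT/T_H.
W_min = 13400 × 30.33/334.04 = 1217 MJ.

1220 MJ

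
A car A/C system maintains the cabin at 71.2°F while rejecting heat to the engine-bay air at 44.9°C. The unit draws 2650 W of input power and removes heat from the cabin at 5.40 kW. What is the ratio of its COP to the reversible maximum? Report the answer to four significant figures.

0.1598

Converting, Q̇_C = 5.400 kW = 5400 W, so COP_actual = Q̇_C/Ẇ = 5400/2650 = 2.038.
In absolute terms T_C = 294.93 K and T_H = 318.05 K, so ΔT = 23.12 K.
COP_Carnot = T_C/ΔT = 294.93/23.12 = 12.76.
η_II = COP_actual/COP_Carnot = 2.038/12.76 = 0.1598.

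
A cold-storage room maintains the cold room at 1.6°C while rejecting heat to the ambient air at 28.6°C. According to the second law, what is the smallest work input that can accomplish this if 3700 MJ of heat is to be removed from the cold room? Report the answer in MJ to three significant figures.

364 MJ

In absolute terms T_C = 274.75 K and T_H = 301.75 K, so ΔT = 27.00 K.
The reversible limit is COP_R = T_C/ΔT = 10.18, so W_min = Q_C/COP = Q_C·ΔT/T_C.
W_min = 3700 × 27.00/274.75 = 363.6 MJ.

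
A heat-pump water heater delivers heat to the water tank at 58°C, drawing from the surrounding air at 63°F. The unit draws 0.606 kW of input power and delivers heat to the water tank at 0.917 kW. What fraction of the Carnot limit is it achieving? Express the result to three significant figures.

COP_actual = Q̇_H/Ẇ = 0.9170/0.6060 = 1.513.
In absolute terms T_C = 290.37 K and T_H = 331.15 K, so ΔT = 40.78 K.
COP_Carnot = T_H/ΔT = 331.15/40.78 = 8.121.
η_II = COP_actual/COP_Carnot = 1.513/8.121 = 0.1863.

0.186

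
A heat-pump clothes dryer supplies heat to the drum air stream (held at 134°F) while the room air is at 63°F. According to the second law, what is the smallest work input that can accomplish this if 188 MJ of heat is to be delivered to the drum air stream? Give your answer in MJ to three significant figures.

22.5 MJ

In absolute terms T_C = 290.37 K and T_H = 329.82 K, so ΔT = 39.44 K.
The reversible limit is COP_HP = T_H/ΔT = 8.362, so W_min = Q_H/COP = Q_H·ΔT/T_H.
W_min = 188.0 × 39.44/329.82 = 22.48 MJ.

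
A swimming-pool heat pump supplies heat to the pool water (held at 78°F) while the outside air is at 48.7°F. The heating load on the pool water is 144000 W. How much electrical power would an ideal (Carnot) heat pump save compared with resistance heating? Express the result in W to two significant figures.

140000 W

In absolute terms T_C = 282.43 K and T_H = 298.71 K, so ΔT = 16.28 K.
COP_Carnot = T_H/ΔT = 298.71/16.28 = 18.35.
Resistance heating needs Ẇ_res = Q̇_H = 144000 W; the reversible heat pump needs only Ẇ_hp = Q̇_H/COP = 7847 W.
Saving = 144000 − 7847 = 136200 W.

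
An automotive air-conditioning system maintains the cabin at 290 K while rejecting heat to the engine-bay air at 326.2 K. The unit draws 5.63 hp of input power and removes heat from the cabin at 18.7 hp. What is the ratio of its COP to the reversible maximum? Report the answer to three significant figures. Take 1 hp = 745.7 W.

0.415

COP_actual = Q̇_C/Ẇ = 18.70/5.630 = 3.321.
The reservoir spacing is ΔT = 326.2 − 290 = 36.20 K.
COP_Carnot = T_C/ΔT = 290.00/36.20 = 8.011.
η_II = COP_actual/COP_Carnot = 3.321/8.011 = 0.4146.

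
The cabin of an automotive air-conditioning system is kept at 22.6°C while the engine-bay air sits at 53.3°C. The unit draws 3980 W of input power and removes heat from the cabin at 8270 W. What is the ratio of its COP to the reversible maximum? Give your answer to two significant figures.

COP_actual = Q̇_C/Ẇ = 8270/3980 = 2.078.
In absolute terms T_C = 295.75 K and T_H = 326.45 K, so ΔT = 30.70 K.
COP_Carnot = T_C/ΔT = 295.75/30.70 = 9.634.
η_II = COP_actual/COP_Carnot = 2.078/9.634 = 0.2157.

0.22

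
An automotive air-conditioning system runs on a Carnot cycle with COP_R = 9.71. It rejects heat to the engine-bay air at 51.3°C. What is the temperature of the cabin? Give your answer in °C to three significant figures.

21.0 °C

For a Carnot refrigerator COP_R = T_C/(T_H − T_C), so T_C = COP·T_H/(1 + COP).
With T_H = 324.45 K, T_C = 9.71 × 324.45/10.71 = 294.16 K.
Converting, 294.16 K = 21.01°C.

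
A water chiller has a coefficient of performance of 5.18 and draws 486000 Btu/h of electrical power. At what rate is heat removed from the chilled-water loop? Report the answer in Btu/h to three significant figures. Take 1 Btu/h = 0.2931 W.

2520000 Btu/h

Q̇_C = COP × Ẇ = 5.18 × 486000 = 2517000 Btu/h.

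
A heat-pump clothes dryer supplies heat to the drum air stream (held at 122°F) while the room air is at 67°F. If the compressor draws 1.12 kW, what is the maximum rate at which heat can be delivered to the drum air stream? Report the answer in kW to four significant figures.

In absolute terms T_C = 292.59 K and T_H = 323.15 K, so ΔT = 30.56 K.
COP_Carnot = T_H/ΔT = 323.15/30.56 = 10.58.
Q̇_max = COP_Carnot × Ẇ = 10.58 × 1.120 kW = 11.84 kW.

11.84 kW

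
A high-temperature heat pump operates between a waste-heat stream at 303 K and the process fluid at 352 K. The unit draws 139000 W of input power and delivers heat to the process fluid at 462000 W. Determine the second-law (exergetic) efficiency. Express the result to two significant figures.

0.46

COP_actual = Q̇_H/Ẇ = 462000/139000 = 3.324.
The reservoir spacing is ΔT = 352 − 303 = 49.00 K.
COP_Carnot = T_H/ΔT = 352.00/49.00 = 7.184.
η_II = COP_actual/COP_Carnot = 3.324/7.184 = 0.4627.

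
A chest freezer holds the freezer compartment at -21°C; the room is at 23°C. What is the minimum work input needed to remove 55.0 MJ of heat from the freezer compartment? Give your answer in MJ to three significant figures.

In absolute terms T_C = 252.15 K and T_H = 296.15 K, so ΔT = 44.00 K.
The reversible limit is COP_R = T_C/ΔT = 5.731, so W_min = Q_C/COP = Q_C·ΔT/T_C.
W_min = 55.00 × 44.00/252.15 = 9.597 MJ.

9.60 MJ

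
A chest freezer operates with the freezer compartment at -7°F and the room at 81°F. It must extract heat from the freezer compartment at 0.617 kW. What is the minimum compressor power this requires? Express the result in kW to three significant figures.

In absolute terms T_C = 251.48 K and T_H = 300.37 K, so ΔT = 48.89 K.
COP_Carnot = T_C/ΔT = 251.48/48.89 = 5.144.
Ẇ_min = Q̇/COP_Carnot = 0.6170/5.144 = 0.1199 kW.

0.120 kW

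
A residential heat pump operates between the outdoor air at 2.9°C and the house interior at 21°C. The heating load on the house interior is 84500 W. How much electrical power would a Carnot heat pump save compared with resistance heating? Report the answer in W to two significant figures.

79000 W

In absolute terms T_C = 276.05 K and T_H = 294.15 K, so ΔT = 18.10 K.
COP_Carnot = T_H/ΔT = 294.15/18.10 = 16.25.
Resistance heating needs Ẇ_res = Q̇_H = 84500 W; the reversible heat pump needs only Ẇ_hp = Q̇_H/COP = 5200 W.
Saving = 84500 − 5200 = 79300 W.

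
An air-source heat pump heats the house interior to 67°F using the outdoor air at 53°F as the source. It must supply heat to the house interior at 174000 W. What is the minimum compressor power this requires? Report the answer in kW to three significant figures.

In absolute terms T_C = 284.82 K and T_H = 292.59 K, so ΔT = 7.778 K.
COP_Carnot = T_H/ΔT = 292.59/7.778 = 37.62.
Ẇ_min = Q̇/COP_Carnot = 174000/37.62 = 4625 W = 4.625 kW.

4.63 kW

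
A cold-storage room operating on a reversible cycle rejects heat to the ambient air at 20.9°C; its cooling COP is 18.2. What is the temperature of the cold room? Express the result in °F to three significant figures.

42.1 °F

For a Carnot refrigerator COP_R = T_C/(T_H − T_C), so T_C = COP·T_H/(1 + COP).
With T_H = 294.05 K, T_C = 18.2 × 294.05/19.20 = 278.73 K.
Converting, 278.73 K = 42.05°F.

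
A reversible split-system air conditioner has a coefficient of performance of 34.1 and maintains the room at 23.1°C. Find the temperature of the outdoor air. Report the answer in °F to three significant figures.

COP_R = T_C/(T_H − T_C) gives T_H − T_C = T_C/COP.
With T_C = 296.25 K, T_H = 296.25 × (1 + 1/34.1) = 304.94 K.
Converting, 304.94 K = 89.22°F.

89.2 °F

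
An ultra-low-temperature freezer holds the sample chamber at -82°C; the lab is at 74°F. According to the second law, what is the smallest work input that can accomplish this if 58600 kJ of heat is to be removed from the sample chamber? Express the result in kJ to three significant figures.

In absolute terms T_C = 191.15 K and T_H = 296.48 K, so ΔT = 105.3 K.
The reversible limit is COP_R = T_C/ΔT = 1.815, so W_min = Q_C/COP = Q_C·ΔT/T_C.
W_min = 58600 × 105.3/191.15 = 32290 kJ.

32300 kJ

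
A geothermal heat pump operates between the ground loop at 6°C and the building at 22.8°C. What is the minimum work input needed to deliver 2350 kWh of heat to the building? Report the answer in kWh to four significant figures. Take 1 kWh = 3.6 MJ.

133.4 kWh

In absolute terms T_C = 279.15 K and T_H = 295.95 K, so ΔT = 16.80 K.
The reversible limit is COP_HP = T_H/ΔT = 17.62, so W_min = Q_H/COP = Q_H·ΔT/T_H.
W_min = 2350 × 16.80/295.95 = 133.4 kWh.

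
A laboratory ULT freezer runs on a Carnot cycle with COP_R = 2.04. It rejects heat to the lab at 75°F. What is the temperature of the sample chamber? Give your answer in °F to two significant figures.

For a Carnot refrigerator COP_R = T_C/(T_H − T_C), so T_C = COP·T_H/(1 + COP).
With T_H = 297.04 K, T_C = 2.04 × 297.04/3.040 = 199.33 K.
Converting, 199.33 K = -100.88°F.

-100 °F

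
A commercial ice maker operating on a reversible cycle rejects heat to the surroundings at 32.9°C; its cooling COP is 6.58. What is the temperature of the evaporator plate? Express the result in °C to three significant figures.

For a Carnot refrigerator COP_R = T_C/(T_H − T_C), so T_C = COP·T_H/(1 + COP).
With T_H = 306.05 K, T_C = 6.58 × 306.05/7.580 = 265.67 K.
Converting, 265.67 K = -7.48°C.

-7.48 °C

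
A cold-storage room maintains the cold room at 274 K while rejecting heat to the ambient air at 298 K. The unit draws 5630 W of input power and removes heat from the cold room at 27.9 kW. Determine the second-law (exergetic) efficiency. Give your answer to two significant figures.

Converting, Q̇_C = 27.90 kW = 27900 W, so COP_actual = Q̇_C/Ẇ = 27900/5630 = 4.956.
The reservoir spacing is ΔT = 298 − 274 = 24.00 K.
COP_Carnot = T_C/ΔT = 274.00/24.00 = 11.42.
η_II = COP_actual/COP_Carnot = 4.956/11.42 = 0.4341.

0.43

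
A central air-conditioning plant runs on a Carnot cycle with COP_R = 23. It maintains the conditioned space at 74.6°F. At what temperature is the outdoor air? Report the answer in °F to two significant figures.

COP_R = T_C/(T_H − T_C) gives T_H − T_C = T_C/COP.
With T_C = 296.82 K, T_H = 296.82 × (1 + 1/23) = 309.72 K.
Converting, 309.72 K = 97.83°F.

98 °F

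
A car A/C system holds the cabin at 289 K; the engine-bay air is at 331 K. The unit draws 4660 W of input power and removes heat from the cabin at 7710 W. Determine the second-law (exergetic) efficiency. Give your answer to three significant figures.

0.240

COP_actual = Q̇_C/Ẇ = 7710/4660 = 1.655.
The reservoir spacing is ΔT = 331 − 289 = 42.00 K.
COP_Carnot = T_C/ΔT = 289.00/42.00 = 6.881.
η_II = COP_actual/COP_Carnot = 1.655/6.881 = 0.2404.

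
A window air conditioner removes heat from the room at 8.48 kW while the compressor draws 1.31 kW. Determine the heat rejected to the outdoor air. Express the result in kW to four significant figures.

For a cyclic device the first law requires Q̇_H = Q̇_C + Ẇ.
Q̇_H = Q̇_C + Ẇ = 9.790 kW.

9.790 kW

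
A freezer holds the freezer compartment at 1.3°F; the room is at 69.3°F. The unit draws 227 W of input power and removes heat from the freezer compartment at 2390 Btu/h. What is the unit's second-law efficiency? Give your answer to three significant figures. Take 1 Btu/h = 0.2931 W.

0.455

Converting, Q̇_C = 2390 Btu/h = 700.5 W, so COP_actual = Q̇_C/Ẇ = 700.5/227.0 = 3.086.
In absolute terms T_C = 256.09 K and T_H = 293.87 K, so ΔT = 37.78 K.
COP_Carnot = T_C/ΔT = 256.09/37.78 = 6.779.
η_II = COP_actual/COP_Carnot = 3.086/6.779 = 0.4552.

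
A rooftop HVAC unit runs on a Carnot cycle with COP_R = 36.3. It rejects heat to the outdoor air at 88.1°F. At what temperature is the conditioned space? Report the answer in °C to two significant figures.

23 °C

For a Carnot refrigerator COP_R = T_C/(T_H − T_C), so T_C = COP·T_H/(1 + COP).
With T_H = 304.32 K, T_C = 36.3 × 304.32/37.30 = 296.16 K.
Converting, 296.16 K = 23.01°C.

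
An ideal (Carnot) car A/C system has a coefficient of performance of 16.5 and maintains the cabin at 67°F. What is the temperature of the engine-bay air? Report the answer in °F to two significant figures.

COP_R = T_C/(T_H − T_C) gives T_H − T_C = T_C/COP.
With T_C = 292.59 K, T_H = 292.59 × (1 + 1/16.5) = 310.33 K.
Converting, 310.33 K = 98.92°F.

99 °F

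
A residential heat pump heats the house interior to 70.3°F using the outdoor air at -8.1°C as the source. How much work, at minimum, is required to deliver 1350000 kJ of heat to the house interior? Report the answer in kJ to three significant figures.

135000 kJ

In absolute terms T_C = 265.05 K and T_H = 294.43 K, so ΔT = 29.38 K.
The reversible limit is COP_HP = T_H/ΔT = 10.02, so W_min = Q_H/COP = Q_H·ΔT/T_H.
W_min = 1350000 × 29.38/294.43 = 134700 kJ.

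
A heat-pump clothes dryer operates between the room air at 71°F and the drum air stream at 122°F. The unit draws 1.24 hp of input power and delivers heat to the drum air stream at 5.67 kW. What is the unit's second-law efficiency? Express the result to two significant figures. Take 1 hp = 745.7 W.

Converting, Q̇_H = 5.670 kW = 7.604 hp, so COP_actual = Q̇_H/Ẇ = 7.604/1.240 = 6.132.
In absolute terms T_C = 294.82 K and T_H = 323.15 K, so ΔT = 28.33 K.
COP_Carnot = T_H/ΔT = 323.15/28.33 = 11.41.
η_II = COP_actual/COP_Carnot = 6.132/11.41 = 0.5376.

0.54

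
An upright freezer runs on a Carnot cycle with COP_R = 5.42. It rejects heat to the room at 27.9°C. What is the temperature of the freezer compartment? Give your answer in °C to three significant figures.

-19.0 °C

For a Carnot refrigerator COP_R = T_C/(T_H − T_C), so T_C = COP·T_H/(1 + COP).
With T_H = 301.05 K, T_C = 5.42 × 301.05/6.420 = 254.16 K.
Converting, 254.16 K = -18.99°C.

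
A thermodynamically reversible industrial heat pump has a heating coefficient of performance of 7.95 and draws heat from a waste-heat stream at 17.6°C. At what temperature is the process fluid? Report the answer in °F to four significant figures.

139.0 °F

COP_HP = T_H/(T_H − T_C) rearranges to T_H = COP·T_C/(COP − 1).
With T_C = 290.75 K, T_H = 7.95 × 290.75/6.950 = 332.58 K.
Converting, 332.58 K = 138.98°F.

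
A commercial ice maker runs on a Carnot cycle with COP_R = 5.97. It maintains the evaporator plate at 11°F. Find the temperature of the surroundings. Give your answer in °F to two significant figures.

COP_R = T_C/(T_H − T_C) gives T_H − T_C = T_C/COP.
With T_C = 261.48 K, T_H = 261.48 × (1 + 1/5.97) = 305.28 K.
Converting, 305.28 K = 89.84°F.

90 °F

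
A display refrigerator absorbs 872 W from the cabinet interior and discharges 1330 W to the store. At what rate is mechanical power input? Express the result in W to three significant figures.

458 W

For a cyclic device the first law requires Q̇_H = Q̇_C + Ẇ.
Ẇ = Q̇_H − Q̇_C = 458.0 W.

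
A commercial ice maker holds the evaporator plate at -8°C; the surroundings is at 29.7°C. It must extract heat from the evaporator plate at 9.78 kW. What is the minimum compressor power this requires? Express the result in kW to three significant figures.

In absolute terms T_C = 265.15 K and T_H = 302.85 K, so ΔT = 37.70 K.
COP_Carnot = T_C/ΔT = 265.15/37.70 = 7.033.
Ẇ_min = Q̇/COP_Carnot = 9.780/7.033 = 1.391 kW.

1.39 kW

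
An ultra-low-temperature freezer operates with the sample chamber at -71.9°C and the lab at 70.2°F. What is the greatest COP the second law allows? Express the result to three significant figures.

In absolute terms T_C = 201.25 K and T_H = 294.37 K, so ΔT = 93.12 K.
For a reversible cycle, COP_Carnot = T_C/ΔT = 201.25/93.12 = 2.161.

2.16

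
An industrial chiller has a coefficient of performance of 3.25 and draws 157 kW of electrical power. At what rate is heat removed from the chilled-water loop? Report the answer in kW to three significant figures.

Q̇_C = COP × Ẇ = 3.25 × 157.0 = 510.3 kW.

510 kW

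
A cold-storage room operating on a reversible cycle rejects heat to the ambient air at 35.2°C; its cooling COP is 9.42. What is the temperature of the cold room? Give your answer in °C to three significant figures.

For a Carnot refrigerator COP_R = T_C/(T_H − T_C), so T_C = COP·T_H/(1 + COP).
With T_H = 308.35 K, T_C = 9.42 × 308.35/10.42 = 278.76 K.
Converting, 278.76 K = 5.61°C.

5.61 °C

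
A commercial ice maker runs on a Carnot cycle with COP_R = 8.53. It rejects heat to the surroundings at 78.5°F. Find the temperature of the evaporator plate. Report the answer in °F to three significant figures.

22.0 °F

For a Carnot refrigerator COP_R = T_C/(T_H − T_C), so T_C = COP·T_H/(1 + COP).
With T_H = 298.98 K, T_C = 8.53 × 298.98/9.530 = 267.61 K.
Converting, 267.61 K = 22.03°F.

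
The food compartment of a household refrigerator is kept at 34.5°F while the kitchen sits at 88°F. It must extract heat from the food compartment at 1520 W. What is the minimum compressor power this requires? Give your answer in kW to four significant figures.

In absolute terms T_C = 274.54 K and T_H = 304.26 K, so ΔT = 29.72 K.
COP_Carnot = T_C/ΔT = 274.54/29.72 = 9.237.
Ẇ_min = Q̇/COP_Carnot = 1520/9.237 = 164.6 W = 0.1646 kW.

0.1646 kW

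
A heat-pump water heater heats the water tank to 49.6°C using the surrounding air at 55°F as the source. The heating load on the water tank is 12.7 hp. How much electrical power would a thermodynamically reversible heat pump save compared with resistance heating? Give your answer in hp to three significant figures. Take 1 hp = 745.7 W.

11.3 hp

In absolute terms T_C = 285.93 K and T_H = 322.75 K, so ΔT = 36.82 K.
COP_Carnot = T_H/ΔT = 322.75/36.82 = 8.765.
Resistance heating needs Ẇ_res = Q̇_H = 12.70 hp; the reversible heat pump needs only Ẇ_hp = Q̇_H/COP = 1.449 hp.
Saving = 12.70 − 1.449 = 11.25 hp.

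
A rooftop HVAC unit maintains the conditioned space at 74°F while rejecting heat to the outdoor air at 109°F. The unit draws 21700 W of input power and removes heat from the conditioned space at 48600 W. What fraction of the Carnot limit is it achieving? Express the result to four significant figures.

COP_actual = Q̇_C/Ẇ = 48600/21700 = 2.240.
In absolute terms T_C = 296.48 K and T_H = 315.93 K, so ΔT = 19.44 K.
COP_Carnot = T_C/ΔT = 296.48/19.44 = 15.25.
η_II = COP_actual/COP_Carnot = 2.240/15.25 = 0.1469.

0.1469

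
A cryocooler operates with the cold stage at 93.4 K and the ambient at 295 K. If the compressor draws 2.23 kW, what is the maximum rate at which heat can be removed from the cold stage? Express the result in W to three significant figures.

1030 W

The reservoir spacing is ΔT = 295 − 93.4 = 201.6 K.
COP_Carnot = T_C/ΔT = 93.40/201.6 = 0.4633.
Q̇_max = COP_Carnot × Ẇ = 0.4633 × 2.230 kW = 1.033 kW = 1033 W.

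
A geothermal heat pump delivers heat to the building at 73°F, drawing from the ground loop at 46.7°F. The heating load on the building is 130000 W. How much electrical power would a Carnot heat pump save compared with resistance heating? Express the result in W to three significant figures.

In absolute terms T_C = 281.32 K and T_H = 295.93 K, so ΔT = 14.61 K.
COP_Carnot = T_H/ΔT = 295.93/14.61 = 20.25.
Resistance heating needs Ẇ_res = Q̇_H = 130000 W; the reversible heat pump needs only Ẇ_hp = Q̇_H/COP = 6419 W.
Saving = 130000 − 6419 = 123600 W.

124000 W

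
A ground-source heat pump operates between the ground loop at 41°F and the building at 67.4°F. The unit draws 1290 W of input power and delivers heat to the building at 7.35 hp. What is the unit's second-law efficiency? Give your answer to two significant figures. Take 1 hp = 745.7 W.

Converting, Q̇_H = 7.350 hp = 5481 W, so COP_actual = Q̇_H/Ẇ = 5481/1290 = 4.249.
In absolute terms T_C = 278.15 K and T_H = 292.82 K, so ΔT = 14.67 K.
COP_Carnot = T_H/ΔT = 292.82/14.67 = 19.96.
η_II = COP_actual/COP_Carnot = 4.249/19.96 = 0.2128.

0.21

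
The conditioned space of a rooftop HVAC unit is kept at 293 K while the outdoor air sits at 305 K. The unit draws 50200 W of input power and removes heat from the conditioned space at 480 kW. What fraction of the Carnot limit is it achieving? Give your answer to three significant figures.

Converting, Q̇_C = 480.0 kW = 480000 W, so COP_actual = Q̇_C/Ẇ = 480000/50200 = 9.562.
The reservoir spacing is ΔT = 305 − 293 = 12.00 K.
COP_Carnot = T_C/ΔT = 293.00/12.00 = 24.42.
η_II = COP_actual/COP_Carnot = 9.562/24.42 = 0.3916.

0.392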